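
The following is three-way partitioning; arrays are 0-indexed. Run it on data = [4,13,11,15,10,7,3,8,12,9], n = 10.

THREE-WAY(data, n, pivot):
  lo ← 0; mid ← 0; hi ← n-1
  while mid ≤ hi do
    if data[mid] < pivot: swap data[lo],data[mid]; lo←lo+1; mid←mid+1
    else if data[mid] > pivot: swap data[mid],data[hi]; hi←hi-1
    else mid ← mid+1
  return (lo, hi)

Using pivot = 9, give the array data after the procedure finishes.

[4,8,3,7,9,10,15,12,11,13]

lo=0 mid=0 hi=9
4<9: swap(0,0), lo=1 mid=1 ⇒ [4,13,11,15,10,7,3,8,12,9]
13>9: swap(1,9), hi=8 ⇒ [4,9,11,15,10,7,3,8,12,13]
9=9: mid=2
11>9: swap(2,8), hi=7 ⇒ [4,9,12,15,10,7,3,8,11,13]
12>9: swap(2,7), hi=6 ⇒ [4,9,8,15,10,7,3,12,11,13]
8<9: swap(1,2), lo=2 mid=3 ⇒ [4,8,9,15,10,7,3,12,11,13]
15>9: swap(3,6), hi=5 ⇒ [4,8,9,3,10,7,15,12,11,13]
3<9: swap(2,3), lo=3 mid=4 ⇒ [4,8,3,9,10,7,15,12,11,13]
10>9: swap(4,5), hi=4 ⇒ [4,8,3,9,7,10,15,12,11,13]
7<9: swap(3,4), lo=4 mid=5 ⇒ [4,8,3,7,9,10,15,12,11,13]
done. lo=4 hi=4; data=[4,8,3,7,9,10,15,12,11,13]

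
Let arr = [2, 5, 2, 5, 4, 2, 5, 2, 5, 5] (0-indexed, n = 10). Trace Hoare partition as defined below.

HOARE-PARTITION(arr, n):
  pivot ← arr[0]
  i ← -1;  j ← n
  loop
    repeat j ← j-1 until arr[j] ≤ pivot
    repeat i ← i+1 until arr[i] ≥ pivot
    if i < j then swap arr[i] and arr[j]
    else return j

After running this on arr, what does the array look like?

[2, 2, 2, 5, 4, 5, 5, 2, 5, 5]

pivot = arr[0] = 2; i = -1, j = 10
j→7 (arr[7]=2≤2), i→0 (arr[0]=2≥2); i<j, swap → [2, 5, 2, 5, 4, 2, 5, 2, 5, 5]
j→5 (arr[5]=2≤2), i→1 (arr[1]=5≥2); i<j, swap → [2, 2, 2, 5, 4, 5, 5, 2, 5, 5]
j→2, i→2; i≥j, return j=2. arr = [2, 2, 2, 5, 4, 5, 5, 2, 5, 5]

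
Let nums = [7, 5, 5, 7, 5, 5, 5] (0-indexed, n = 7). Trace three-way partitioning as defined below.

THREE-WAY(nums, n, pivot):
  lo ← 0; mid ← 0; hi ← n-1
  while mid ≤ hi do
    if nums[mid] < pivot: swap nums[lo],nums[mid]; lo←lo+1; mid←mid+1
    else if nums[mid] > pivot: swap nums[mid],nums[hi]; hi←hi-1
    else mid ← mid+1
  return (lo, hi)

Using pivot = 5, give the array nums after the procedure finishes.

[5, 5, 5, 5, 5, 7, 7]

pivot = 5; lo=0, mid=0, hi=6
nums[mid]=7>5: swap nums[0],nums[6]; hi=5 → [5, 5, 5, 7, 5, 5, 7]
nums[mid]=5=5: mid=1
nums[mid]=5=5: mid=2
nums[mid]=5=5: mid=3
nums[mid]=7>5: swap nums[3],nums[5]; hi=4 → [5, 5, 5, 5, 5, 7, 7]
nums[mid]=5=5: mid=4
nums[mid]=5=5: mid=5
end: lo=0, hi=4; nums = [5, 5, 5, 5, 5, 7, 7]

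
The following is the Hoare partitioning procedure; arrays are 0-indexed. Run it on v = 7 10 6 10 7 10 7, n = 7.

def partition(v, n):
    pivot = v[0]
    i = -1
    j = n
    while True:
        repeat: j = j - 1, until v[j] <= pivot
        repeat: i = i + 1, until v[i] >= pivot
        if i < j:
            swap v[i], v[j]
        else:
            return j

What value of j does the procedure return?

2

pivot = v[0] = 7; i = -1, j = 7
j→6 (v[6]=7≤7), i→0 (v[0]=7≥7); i<j, swap → 7 10 6 10 7 10 7
j→4 (v[4]=7≤7), i→1 (v[1]=10≥7); i<j, swap → 7 7 6 10 10 10 7
j→2, i→3; i≥j, return j=2. v = 7 7 6 10 10 10 7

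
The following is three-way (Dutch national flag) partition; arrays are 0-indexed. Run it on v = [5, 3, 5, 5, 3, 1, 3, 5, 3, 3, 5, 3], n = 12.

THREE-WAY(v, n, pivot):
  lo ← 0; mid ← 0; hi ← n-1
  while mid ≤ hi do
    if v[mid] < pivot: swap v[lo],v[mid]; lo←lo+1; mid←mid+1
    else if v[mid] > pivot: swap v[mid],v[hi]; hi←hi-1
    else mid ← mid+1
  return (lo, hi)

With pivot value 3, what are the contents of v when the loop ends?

[1, 3, 3, 3, 3, 3, 3, 5, 5, 5, 5, 5]

lo=0 mid=0 hi=11
5>3: swap(0,11), hi=10 ⇒ [3, 3, 5, 5, 3, 1, 3, 5, 3, 3, 5, 5]
3=3: mid=1
3=3: mid=2
5>3: swap(2,10), hi=9 ⇒ [3, 3, 5, 5, 3, 1, 3, 5, 3, 3, 5, 5]
5>3: swap(2,9), hi=8 ⇒ [3, 3, 3, 5, 3, 1, 3, 5, 3, 5, 5, 5]
3=3: mid=3
5>3: swap(3,8), hi=7 ⇒ [3, 3, 3, 3, 3, 1, 3, 5, 5, 5, 5, 5]
3=3: mid=4
3=3: mid=5
1<3: swap(0,5), lo=1 mid=6 ⇒ [1, 3, 3, 3, 3, 3, 3, 5, 5, 5, 5, 5]
3=3: mid=7
5>3: swap(7,7), hi=6 ⇒ [1, 3, 3, 3, 3, 3, 3, 5, 5, 5, 5, 5]
done. lo=1 hi=6; v=[1, 3, 3, 3, 3, 3, 3, 5, 5, 5, 5, 5]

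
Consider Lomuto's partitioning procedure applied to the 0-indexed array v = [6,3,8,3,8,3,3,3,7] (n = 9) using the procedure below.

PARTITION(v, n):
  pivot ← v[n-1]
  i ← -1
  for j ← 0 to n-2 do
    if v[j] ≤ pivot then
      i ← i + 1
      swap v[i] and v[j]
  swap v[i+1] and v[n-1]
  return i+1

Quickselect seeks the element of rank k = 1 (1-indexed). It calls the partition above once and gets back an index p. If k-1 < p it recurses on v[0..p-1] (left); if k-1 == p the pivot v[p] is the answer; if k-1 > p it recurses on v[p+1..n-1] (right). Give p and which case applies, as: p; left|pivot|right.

6; left

pivot = v[8] = 7; i = -1
j=0: v[0]=6 ≤ 7 → i=0, swap v[0],v[0] (no change) → [6,3,8,3,8,3,3,3,7]
j=1: v[1]=3 ≤ 7 → i=1, swap v[1],v[1] (no change) → [6,3,8,3,8,3,3,3,7]
j=2: v[2]=8 > 7 → no swap
j=3: v[3]=3 ≤ 7 → i=2, swap v[2],v[3] → [6,3,3,8,8,3,3,3,7]
j=4: v[4]=8 > 7 → no swap
j=5: v[5]=3 ≤ 7 → i=3, swap v[3],v[5] → [6,3,3,3,8,8,3,3,7]
j=6: v[6]=3 ≤ 7 → i=4, swap v[4],v[6] → [6,3,3,3,3,8,8,3,7]
j=7: v[7]=3 ≤ 7 → i=5, swap v[5],v[7] → [6,3,3,3,3,3,8,8,7]
final swap v[6],v[8] → [6,3,3,3,3,3,7,8,8]; return 6
p = 6; k-1 = 0 < 6 ⇒ left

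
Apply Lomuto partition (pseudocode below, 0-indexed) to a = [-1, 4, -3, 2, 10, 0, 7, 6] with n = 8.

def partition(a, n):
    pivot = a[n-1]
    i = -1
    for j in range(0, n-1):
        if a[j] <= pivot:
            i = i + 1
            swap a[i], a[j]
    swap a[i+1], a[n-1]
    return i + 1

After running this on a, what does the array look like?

[-1, 4, -3, 2, 0, 6, 7, 10]

pivot = a[7] = 6; i = -1
j=0: a[0]=-1 ≤ 6 → i=0, swap a[0],a[0] (no change) → [-1, 4, -3, 2, 10, 0, 7, 6]
j=1: a[1]=4 ≤ 6 → i=1, swap a[1],a[1] (no change) → [-1, 4, -3, 2, 10, 0, 7, 6]
j=2: a[2]=-3 ≤ 6 → i=2, swap a[2],a[2] (no change) → [-1, 4, -3, 2, 10, 0, 7, 6]
j=3: a[3]=2 ≤ 6 → i=3, swap a[3],a[3] (no change) → [-1, 4, -3, 2, 10, 0, 7, 6]
j=4: a[4]=10 > 6 → no swap
j=5: a[5]=0 ≤ 6 → i=4, swap a[4],a[5] → [-1, 4, -3, 2, 0, 10, 7, 6]
j=6: a[6]=7 > 6 → no swap
final swap a[5],a[7] → [-1, 4, -3, 2, 0, 6, 7, 10]; return 5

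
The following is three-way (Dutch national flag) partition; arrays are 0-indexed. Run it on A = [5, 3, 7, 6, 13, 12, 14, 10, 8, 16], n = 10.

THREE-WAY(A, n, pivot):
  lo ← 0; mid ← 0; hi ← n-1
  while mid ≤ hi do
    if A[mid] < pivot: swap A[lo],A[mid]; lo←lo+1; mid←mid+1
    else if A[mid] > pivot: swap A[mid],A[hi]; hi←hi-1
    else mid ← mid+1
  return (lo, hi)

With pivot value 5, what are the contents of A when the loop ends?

pivot = 5; lo=0, mid=0, hi=9
A[mid]=5=5: mid=1
A[mid]=3<5: swap A[0],A[1]; lo=1,mid=2 → [3, 5, 7, 6, 13, 12, 14, 10, 8, 16]
A[mid]=7>5: swap A[2],A[9]; hi=8 → [3, 5, 16, 6, 13, 12, 14, 10, 8, 7]
A[mid]=16>5: swap A[2],A[8]; hi=7 → [3, 5, 8, 6, 13, 12, 14, 10, 16, 7]
A[mid]=8>5: swap A[2],A[7]; hi=6 → [3, 5, 10, 6, 13, 12, 14, 8, 16, 7]
A[mid]=10>5: swap A[2],A[6]; hi=5 → [3, 5, 14, 6, 13, 12, 10, 8, 16, 7]
A[mid]=14>5: swap A[2],A[5]; hi=4 → [3, 5, 12, 6, 13, 14, 10, 8, 16, 7]
A[mid]=12>5: swap A[2],A[4]; hi=3 → [3, 5, 13, 6, 12, 14, 10, 8, 16, 7]
A[mid]=13>5: swap A[2],A[3]; hi=2 → [3, 5, 6, 13, 12, 14, 10, 8, 16, 7]
A[mid]=6>5: swap A[2],A[2]; hi=1 → [3, 5, 6, 13, 12, 14, 10, 8, 16, 7]
end: lo=1, hi=1; A = [3, 5, 6, 13, 12, 14, 10, 8, 16, 7]

[3, 5, 6, 13, 12, 14, 10, 8, 16, 7]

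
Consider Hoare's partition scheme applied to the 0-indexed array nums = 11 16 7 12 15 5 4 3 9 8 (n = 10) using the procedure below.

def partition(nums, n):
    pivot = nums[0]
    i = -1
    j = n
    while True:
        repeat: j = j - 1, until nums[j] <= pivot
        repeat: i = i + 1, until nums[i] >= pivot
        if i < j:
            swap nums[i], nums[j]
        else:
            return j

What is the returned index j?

pivot = nums[0] = 11; i = -1, j = 10
j→9 (nums[9]=8≤11), i→0 (nums[0]=11≥11); i<j, swap → 8 16 7 12 15 5 4 3 9 11
j→8 (nums[8]=9≤11), i→1 (nums[1]=16≥11); i<j, swap → 8 9 7 12 15 5 4 3 16 11
j→7 (nums[7]=3≤11), i→3 (nums[3]=12≥11); i<j, swap → 8 9 7 3 15 5 4 12 16 11
j→6 (nums[6]=4≤11), i→4 (nums[4]=15≥11); i<j, swap → 8 9 7 3 4 5 15 12 16 11
j→5, i→6; i≥j, return j=5. nums = 8 9 7 3 4 5 15 12 16 11

5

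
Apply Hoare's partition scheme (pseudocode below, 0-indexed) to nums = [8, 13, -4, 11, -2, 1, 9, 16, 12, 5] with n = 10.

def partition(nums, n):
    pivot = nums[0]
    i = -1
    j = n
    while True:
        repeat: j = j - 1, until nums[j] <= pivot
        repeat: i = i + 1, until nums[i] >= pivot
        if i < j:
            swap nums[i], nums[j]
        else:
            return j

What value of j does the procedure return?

pivot = nums[0] = 8; i = -1, j = 10
j→9 (nums[9]=5≤8), i→0 (nums[0]=8≥8); i<j, swap → [5, 13, -4, 11, -2, 1, 9, 16, 12, 8]
j→5 (nums[5]=1≤8), i→1 (nums[1]=13≥8); i<j, swap → [5, 1, -4, 11, -2, 13, 9, 16, 12, 8]
j→4 (nums[4]=-2≤8), i→3 (nums[3]=11≥8); i<j, swap → [5, 1, -4, -2, 11, 13, 9, 16, 12, 8]
j→3, i→4; i≥j, return j=3. nums = [5, 1, -4, -2, 11, 13, 9, 16, 12, 8]

3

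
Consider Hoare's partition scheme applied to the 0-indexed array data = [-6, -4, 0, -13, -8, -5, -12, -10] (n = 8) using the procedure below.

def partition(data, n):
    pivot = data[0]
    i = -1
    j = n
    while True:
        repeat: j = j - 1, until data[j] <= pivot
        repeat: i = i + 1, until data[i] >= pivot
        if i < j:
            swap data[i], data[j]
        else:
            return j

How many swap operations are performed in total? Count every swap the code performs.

pivot=-6
j stops at 7 (-10), i stops at 0 (-6); swap ⇒ [-10, -4, 0, -13, -8, -5, -12, -6]
j stops at 6 (-12), i stops at 1 (-4); swap ⇒ [-10, -12, 0, -13, -8, -5, -4, -6]
j stops at 4 (-8), i stops at 2 (0); swap ⇒ [-10, -12, -8, -13, 0, -5, -4, -6]
j stops at 3, i stops at 4; i≥j ⇒ return 3. data=[-10, -12, -8, -13, 0, -5, -4, -6]

3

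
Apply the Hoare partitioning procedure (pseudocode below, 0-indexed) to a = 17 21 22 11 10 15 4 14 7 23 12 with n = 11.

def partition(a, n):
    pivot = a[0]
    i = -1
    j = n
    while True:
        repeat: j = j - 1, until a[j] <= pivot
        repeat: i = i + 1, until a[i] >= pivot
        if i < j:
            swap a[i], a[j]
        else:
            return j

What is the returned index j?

pivot = a[0] = 17; i = -1, j = 11
j→10 (a[10]=12≤17), i→0 (a[0]=17≥17); i<j, swap → 12 21 22 11 10 15 4 14 7 23 17
j→8 (a[8]=7≤17), i→1 (a[1]=21≥17); i<j, swap → 12 7 22 11 10 15 4 14 21 23 17
j→7 (a[7]=14≤17), i→2 (a[2]=22≥17); i<j, swap → 12 7 14 11 10 15 4 22 21 23 17
j→6, i→7; i≥j, return j=6. a = 12 7 14 11 10 15 4 22 21 23 17

6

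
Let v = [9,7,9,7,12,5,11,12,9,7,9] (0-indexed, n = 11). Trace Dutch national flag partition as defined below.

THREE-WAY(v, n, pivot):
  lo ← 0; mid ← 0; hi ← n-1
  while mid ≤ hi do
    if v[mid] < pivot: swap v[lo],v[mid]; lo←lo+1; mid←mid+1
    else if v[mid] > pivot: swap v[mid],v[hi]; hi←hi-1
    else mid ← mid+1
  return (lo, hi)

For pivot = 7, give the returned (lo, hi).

pivot = 7; lo=0, mid=0, hi=10
v[mid]=9>7: swap v[0],v[10]; hi=9 → [9,7,9,7,12,5,11,12,9,7,9]
v[mid]=9>7: swap v[0],v[9]; hi=8 → [7,7,9,7,12,5,11,12,9,9,9]
v[mid]=7=7: mid=1
v[mid]=7=7: mid=2
v[mid]=9>7: swap v[2],v[8]; hi=7 → [7,7,9,7,12,5,11,12,9,9,9]
v[mid]=9>7: swap v[2],v[7]; hi=6 → [7,7,12,7,12,5,11,9,9,9,9]
v[mid]=12>7: swap v[2],v[6]; hi=5 → [7,7,11,7,12,5,12,9,9,9,9]
v[mid]=11>7: swap v[2],v[5]; hi=4 → [7,7,5,7,12,11,12,9,9,9,9]
v[mid]=5<7: swap v[0],v[2]; lo=1,mid=3 → [5,7,7,7,12,11,12,9,9,9,9]
v[mid]=7=7: mid=4
v[mid]=12>7: swap v[4],v[4]; hi=3 → [5,7,7,7,12,11,12,9,9,9,9]
end: lo=1, hi=3; v = [5,7,7,7,12,11,12,9,9,9,9]

(1, 3)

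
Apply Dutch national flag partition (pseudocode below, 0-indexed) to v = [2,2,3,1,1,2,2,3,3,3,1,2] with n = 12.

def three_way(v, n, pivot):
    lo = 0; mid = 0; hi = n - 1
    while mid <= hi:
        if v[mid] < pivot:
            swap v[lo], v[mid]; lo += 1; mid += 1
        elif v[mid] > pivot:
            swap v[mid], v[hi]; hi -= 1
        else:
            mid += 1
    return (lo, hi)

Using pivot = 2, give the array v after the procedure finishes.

lo=0 mid=0 hi=11
2=2: mid=1
2=2: mid=2
3>2: swap(2,11), hi=10 ⇒ [2,2,2,1,1,2,2,3,3,3,1,3]
2=2: mid=3
1<2: swap(0,3), lo=1 mid=4 ⇒ [1,2,2,2,1,2,2,3,3,3,1,3]
1<2: swap(1,4), lo=2 mid=5 ⇒ [1,1,2,2,2,2,2,3,3,3,1,3]
2=2: mid=6
2=2: mid=7
3>2: swap(7,10), hi=9 ⇒ [1,1,2,2,2,2,2,1,3,3,3,3]
1<2: swap(2,7), lo=3 mid=8 ⇒ [1,1,1,2,2,2,2,2,3,3,3,3]
3>2: swap(8,9), hi=8 ⇒ [1,1,1,2,2,2,2,2,3,3,3,3]
3>2: swap(8,8), hi=7 ⇒ [1,1,1,2,2,2,2,2,3,3,3,3]
done. lo=3 hi=7; v=[1,1,1,2,2,2,2,2,3,3,3,3]

[1,1,1,2,2,2,2,2,3,3,3,3]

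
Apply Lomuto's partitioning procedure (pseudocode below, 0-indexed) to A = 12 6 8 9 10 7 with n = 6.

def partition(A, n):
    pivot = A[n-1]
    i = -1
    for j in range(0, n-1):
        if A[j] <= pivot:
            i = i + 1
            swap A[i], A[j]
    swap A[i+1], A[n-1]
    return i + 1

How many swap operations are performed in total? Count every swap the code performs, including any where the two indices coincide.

2

pivot = A[5] = 7; i = -1
j=0: A[0]=12 > 7 → no swap
j=1: A[1]=6 ≤ 7 → i=0, swap A[0],A[1] → 6 12 8 9 10 7
j=2: A[2]=8 > 7 → no swap
j=3: A[3]=9 > 7 → no swap
j=4: A[4]=10 > 7 → no swap
final swap A[1],A[5] → 6 7 8 9 10 12; return 1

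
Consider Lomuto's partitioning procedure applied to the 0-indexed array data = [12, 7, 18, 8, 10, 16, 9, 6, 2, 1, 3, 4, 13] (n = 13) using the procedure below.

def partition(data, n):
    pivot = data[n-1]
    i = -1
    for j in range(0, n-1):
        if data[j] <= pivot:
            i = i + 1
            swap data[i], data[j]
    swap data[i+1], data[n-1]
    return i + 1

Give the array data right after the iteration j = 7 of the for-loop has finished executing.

[12, 7, 8, 10, 9, 6, 18, 16, 2, 1, 3, 4, 13]

pivot=13, i=-1
j=0: 12≤13, i=0, swap(0,0) ⇒ [12, 7, 18, 8, 10, 16, 9, 6, 2, 1, 3, 4, 13]
j=1: 7≤13, i=1, swap(1,1) ⇒ [12, 7, 18, 8, 10, 16, 9, 6, 2, 1, 3, 4, 13]
j=2: 18>13, skip
j=3: 8≤13, i=2, swap(2,3) ⇒ [12, 7, 8, 18, 10, 16, 9, 6, 2, 1, 3, 4, 13]
j=4: 10≤13, i=3, swap(3,4) ⇒ [12, 7, 8, 10, 18, 16, 9, 6, 2, 1, 3, 4, 13]
j=5: 16>13, skip
j=6: 9≤13, i=4, swap(4,6) ⇒ [12, 7, 8, 10, 9, 16, 18, 6, 2, 1, 3, 4, 13]
j=7: 6≤13, i=5, swap(5,7) ⇒ [12, 7, 8, 10, 9, 6, 18, 16, 2, 1, 3, 4, 13]
(after j=7) data = [12, 7, 8, 10, 9, 6, 18, 16, 2, 1, 3, 4, 13]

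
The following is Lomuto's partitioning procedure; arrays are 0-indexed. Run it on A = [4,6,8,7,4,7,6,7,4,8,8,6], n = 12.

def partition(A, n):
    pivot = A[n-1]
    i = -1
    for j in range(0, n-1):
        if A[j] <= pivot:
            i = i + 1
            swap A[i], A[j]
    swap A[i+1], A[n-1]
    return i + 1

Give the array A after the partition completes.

[4,6,4,6,4,6,7,7,8,8,8,7]

pivot = A[11] = 6; i = -1
j=0: A[0]=4 ≤ 6 → i=0, swap A[0],A[0] (no change) → [4,6,8,7,4,7,6,7,4,8,8,6]
j=1: A[1]=6 ≤ 6 → i=1, swap A[1],A[1] (no change) → [4,6,8,7,4,7,6,7,4,8,8,6]
j=2: A[2]=8 > 6 → no swap
j=3: A[3]=7 > 6 → no swap
j=4: A[4]=4 ≤ 6 → i=2, swap A[2],A[4] → [4,6,4,7,8,7,6,7,4,8,8,6]
j=5: A[5]=7 > 6 → no swap
j=6: A[6]=6 ≤ 6 → i=3, swap A[3],A[6] → [4,6,4,6,8,7,7,7,4,8,8,6]
j=7: A[7]=7 > 6 → no swap
j=8: A[8]=4 ≤ 6 → i=4, swap A[4],A[8] → [4,6,4,6,4,7,7,7,8,8,8,6]
j=9: A[9]=8 > 6 → no swap
j=10: A[10]=8 > 6 → no swap
final swap A[5],A[11] → [4,6,4,6,4,6,7,7,8,8,8,7]; return 5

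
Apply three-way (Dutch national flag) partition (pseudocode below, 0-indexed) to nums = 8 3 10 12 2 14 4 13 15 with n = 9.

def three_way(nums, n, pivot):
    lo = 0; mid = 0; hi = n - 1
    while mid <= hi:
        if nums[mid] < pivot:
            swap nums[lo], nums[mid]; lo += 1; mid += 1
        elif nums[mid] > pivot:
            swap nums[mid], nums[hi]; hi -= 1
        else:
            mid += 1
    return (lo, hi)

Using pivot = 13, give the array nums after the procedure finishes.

pivot = 13; lo=0, mid=0, hi=8
nums[mid]=8<13: swap nums[0],nums[0]; lo=1,mid=1 → 8 3 10 12 2 14 4 13 15
nums[mid]=3<13: swap nums[1],nums[1]; lo=2,mid=2 → 8 3 10 12 2 14 4 13 15
nums[mid]=10<13: swap nums[2],nums[2]; lo=3,mid=3 → 8 3 10 12 2 14 4 13 15
nums[mid]=12<13: swap nums[3],nums[3]; lo=4,mid=4 → 8 3 10 12 2 14 4 13 15
nums[mid]=2<13: swap nums[4],nums[4]; lo=5,mid=5 → 8 3 10 12 2 14 4 13 15
nums[mid]=14>13: swap nums[5],nums[8]; hi=7 → 8 3 10 12 2 15 4 13 14
nums[mid]=15>13: swap nums[5],nums[7]; hi=6 → 8 3 10 12 2 13 4 15 14
nums[mid]=13=13: mid=6
nums[mid]=4<13: swap nums[5],nums[6]; lo=6,mid=7 → 8 3 10 12 2 4 13 15 14
end: lo=6, hi=6; nums = 8 3 10 12 2 4 13 15 14

8 3 10 12 2 4 13 15 14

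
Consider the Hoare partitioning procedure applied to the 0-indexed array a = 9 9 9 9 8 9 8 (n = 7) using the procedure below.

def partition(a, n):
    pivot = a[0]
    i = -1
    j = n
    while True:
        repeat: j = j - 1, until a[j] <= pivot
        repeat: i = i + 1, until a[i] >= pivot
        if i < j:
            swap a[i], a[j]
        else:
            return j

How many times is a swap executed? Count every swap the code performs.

3

pivot = a[0] = 9; i = -1, j = 7
j→6 (a[6]=8≤9), i→0 (a[0]=9≥9); i<j, swap → 8 9 9 9 8 9 9
j→5 (a[5]=9≤9), i→1 (a[1]=9≥9); i<j, swap → 8 9 9 9 8 9 9
j→4 (a[4]=8≤9), i→2 (a[2]=9≥9); i<j, swap → 8 9 8 9 9 9 9
j→3, i→3; i≥j, return j=3. a = 8 9 8 9 9 9 9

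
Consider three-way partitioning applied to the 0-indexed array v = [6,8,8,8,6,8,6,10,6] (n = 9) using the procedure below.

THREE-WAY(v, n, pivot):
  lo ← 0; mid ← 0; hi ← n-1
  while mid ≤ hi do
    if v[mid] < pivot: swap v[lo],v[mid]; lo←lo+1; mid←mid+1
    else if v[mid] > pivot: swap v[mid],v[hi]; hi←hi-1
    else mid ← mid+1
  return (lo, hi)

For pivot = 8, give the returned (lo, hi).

pivot = 8; lo=0, mid=0, hi=8
v[mid]=6<8: swap v[0],v[0]; lo=1,mid=1 → [6,8,8,8,6,8,6,10,6]
v[mid]=8=8: mid=2
v[mid]=8=8: mid=3
v[mid]=8=8: mid=4
v[mid]=6<8: swap v[1],v[4]; lo=2,mid=5 → [6,6,8,8,8,8,6,10,6]
v[mid]=8=8: mid=6
v[mid]=6<8: swap v[2],v[6]; lo=3,mid=7 → [6,6,6,8,8,8,8,10,6]
v[mid]=10>8: swap v[7],v[8]; hi=7 → [6,6,6,8,8,8,8,6,10]
v[mid]=6<8: swap v[3],v[7]; lo=4,mid=8 → [6,6,6,6,8,8,8,8,10]
end: lo=4, hi=7; v = [6,6,6,6,8,8,8,8,10]

(4, 7)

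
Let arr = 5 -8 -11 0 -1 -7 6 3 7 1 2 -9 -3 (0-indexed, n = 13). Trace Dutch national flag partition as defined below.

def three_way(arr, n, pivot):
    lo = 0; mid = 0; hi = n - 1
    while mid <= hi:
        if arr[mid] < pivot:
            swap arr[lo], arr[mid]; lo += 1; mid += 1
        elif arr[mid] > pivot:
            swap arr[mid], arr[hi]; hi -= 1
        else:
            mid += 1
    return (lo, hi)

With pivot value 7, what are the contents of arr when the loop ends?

5 -8 -11 0 -1 -7 6 3 1 2 -9 -3 7

lo=0 mid=0 hi=12
5<7: swap(0,0), lo=1 mid=1 ⇒ 5 -8 -11 0 -1 -7 6 3 7 1 2 -9 -3
-8<7: swap(1,1), lo=2 mid=2 ⇒ 5 -8 -11 0 -1 -7 6 3 7 1 2 -9 -3
-11<7: swap(2,2), lo=3 mid=3 ⇒ 5 -8 -11 0 -1 -7 6 3 7 1 2 -9 -3
0<7: swap(3,3), lo=4 mid=4 ⇒ 5 -8 -11 0 -1 -7 6 3 7 1 2 -9 -3
-1<7: swap(4,4), lo=5 mid=5 ⇒ 5 -8 -11 0 -1 -7 6 3 7 1 2 -9 -3
-7<7: swap(5,5), lo=6 mid=6 ⇒ 5 -8 -11 0 -1 -7 6 3 7 1 2 -9 -3
6<7: swap(6,6), lo=7 mid=7 ⇒ 5 -8 -11 0 -1 -7 6 3 7 1 2 -9 -3
3<7: swap(7,7), lo=8 mid=8 ⇒ 5 -8 -11 0 -1 -7 6 3 7 1 2 -9 -3
7=7: mid=9
1<7: swap(8,9), lo=9 mid=10 ⇒ 5 -8 -11 0 -1 -7 6 3 1 7 2 -9 -3
2<7: swap(9,10), lo=10 mid=11 ⇒ 5 -8 -11 0 -1 -7 6 3 1 2 7 -9 -3
-9<7: swap(10,11), lo=11 mid=12 ⇒ 5 -8 -11 0 -1 -7 6 3 1 2 -9 7 -3
-3<7: swap(11,12), lo=12 mid=13 ⇒ 5 -8 -11 0 -1 -7 6 3 1 2 -9 -3 7
done. lo=12 hi=12; arr=5 -8 -11 0 -1 -7 6 3 1 2 -9 -3 7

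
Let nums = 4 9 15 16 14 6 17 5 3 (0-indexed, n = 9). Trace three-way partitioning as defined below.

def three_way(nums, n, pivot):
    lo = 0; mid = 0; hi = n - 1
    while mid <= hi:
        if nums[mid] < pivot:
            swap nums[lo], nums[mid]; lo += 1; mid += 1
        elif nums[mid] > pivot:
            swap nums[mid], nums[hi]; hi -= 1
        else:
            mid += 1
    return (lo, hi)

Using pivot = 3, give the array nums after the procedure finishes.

3 15 16 14 6 17 5 9 4

pivot = 3; lo=0, mid=0, hi=8
nums[mid]=4>3: swap nums[0],nums[8]; hi=7 → 3 9 15 16 14 6 17 5 4
nums[mid]=3=3: mid=1
nums[mid]=9>3: swap nums[1],nums[7]; hi=6 → 3 5 15 16 14 6 17 9 4
nums[mid]=5>3: swap nums[1],nums[6]; hi=5 → 3 17 15 16 14 6 5 9 4
nums[mid]=17>3: swap nums[1],nums[5]; hi=4 → 3 6 15 16 14 17 5 9 4
nums[mid]=6>3: swap nums[1],nums[4]; hi=3 → 3 14 15 16 6 17 5 9 4
nums[mid]=14>3: swap nums[1],nums[3]; hi=2 → 3 16 15 14 6 17 5 9 4
nums[mid]=16>3: swap nums[1],nums[2]; hi=1 → 3 15 16 14 6 17 5 9 4
nums[mid]=15>3: swap nums[1],nums[1]; hi=0 → 3 15 16 14 6 17 5 9 4
end: lo=0, hi=0; nums = 3 15 16 14 6 17 5 9 4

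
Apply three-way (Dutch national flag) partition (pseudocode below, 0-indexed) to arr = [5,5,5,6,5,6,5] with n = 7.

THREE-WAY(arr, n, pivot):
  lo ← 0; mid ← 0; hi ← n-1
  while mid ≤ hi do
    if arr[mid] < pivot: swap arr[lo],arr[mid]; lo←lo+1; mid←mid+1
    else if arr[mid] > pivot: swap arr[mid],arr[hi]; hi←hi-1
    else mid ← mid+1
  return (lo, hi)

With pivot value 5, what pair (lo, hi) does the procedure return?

(0, 4)

pivot = 5; lo=0, mid=0, hi=6
arr[mid]=5=5: mid=1
arr[mid]=5=5: mid=2
arr[mid]=5=5: mid=3
arr[mid]=6>5: swap arr[3],arr[6]; hi=5 → [5,5,5,5,5,6,6]
arr[mid]=5=5: mid=4
arr[mid]=5=5: mid=5
arr[mid]=6>5: swap arr[5],arr[5]; hi=4 → [5,5,5,5,5,6,6]
end: lo=0, hi=4; arr = [5,5,5,5,5,6,6]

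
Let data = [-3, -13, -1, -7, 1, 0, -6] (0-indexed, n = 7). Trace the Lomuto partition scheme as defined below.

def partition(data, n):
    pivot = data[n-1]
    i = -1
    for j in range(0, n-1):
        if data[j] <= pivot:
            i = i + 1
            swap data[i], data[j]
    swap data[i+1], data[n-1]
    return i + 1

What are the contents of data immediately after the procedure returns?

[-13, -7, -6, -3, 1, 0, -1]

pivot=-6, i=-1
j=0: -3>-6, skip
j=1: -13≤-6, i=0, swap(0,1) ⇒ [-13, -3, -1, -7, 1, 0, -6]
j=2: -1>-6, skip
j=3: -7≤-6, i=1, swap(1,3) ⇒ [-13, -7, -1, -3, 1, 0, -6]
j=4: 1>-6, skip
j=5: 0>-6, skip
swap(2,6) ⇒ [-13, -7, -6, -3, 1, 0, -1]; return 2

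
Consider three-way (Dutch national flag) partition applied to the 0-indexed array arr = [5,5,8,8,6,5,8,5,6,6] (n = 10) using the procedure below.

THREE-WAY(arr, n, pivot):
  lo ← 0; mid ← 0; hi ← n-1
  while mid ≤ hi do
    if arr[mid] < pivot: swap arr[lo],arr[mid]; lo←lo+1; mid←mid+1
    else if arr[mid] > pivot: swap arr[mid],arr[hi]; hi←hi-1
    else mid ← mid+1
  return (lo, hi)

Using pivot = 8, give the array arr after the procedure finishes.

[5,5,6,5,5,6,6,8,8,8]

lo=0 mid=0 hi=9
5<8: swap(0,0), lo=1 mid=1 ⇒ [5,5,8,8,6,5,8,5,6,6]
5<8: swap(1,1), lo=2 mid=2 ⇒ [5,5,8,8,6,5,8,5,6,6]
8=8: mid=3
8=8: mid=4
6<8: swap(2,4), lo=3 mid=5 ⇒ [5,5,6,8,8,5,8,5,6,6]
5<8: swap(3,5), lo=4 mid=6 ⇒ [5,5,6,5,8,8,8,5,6,6]
8=8: mid=7
5<8: swap(4,7), lo=5 mid=8 ⇒ [5,5,6,5,5,8,8,8,6,6]
6<8: swap(5,8), lo=6 mid=9 ⇒ [5,5,6,5,5,6,8,8,8,6]
6<8: swap(6,9), lo=7 mid=10 ⇒ [5,5,6,5,5,6,6,8,8,8]
done. lo=7 hi=9; arr=[5,5,6,5,5,6,6,8,8,8]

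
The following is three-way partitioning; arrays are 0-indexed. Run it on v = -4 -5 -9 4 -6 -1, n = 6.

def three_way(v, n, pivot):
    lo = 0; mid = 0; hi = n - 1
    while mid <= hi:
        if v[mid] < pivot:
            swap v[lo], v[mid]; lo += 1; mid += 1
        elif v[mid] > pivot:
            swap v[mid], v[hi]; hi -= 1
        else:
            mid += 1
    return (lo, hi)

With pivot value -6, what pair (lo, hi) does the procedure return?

(1, 1)

pivot = -6; lo=0, mid=0, hi=5
v[mid]=-4>-6: swap v[0],v[5]; hi=4 → -1 -5 -9 4 -6 -4
v[mid]=-1>-6: swap v[0],v[4]; hi=3 → -6 -5 -9 4 -1 -4
v[mid]=-6=-6: mid=1
v[mid]=-5>-6: swap v[1],v[3]; hi=2 → -6 4 -9 -5 -1 -4
v[mid]=4>-6: swap v[1],v[2]; hi=1 → -6 -9 4 -5 -1 -4
v[mid]=-9<-6: swap v[0],v[1]; lo=1,mid=2 → -9 -6 4 -5 -1 -4
end: lo=1, hi=1; v = -9 -6 4 -5 -1 -4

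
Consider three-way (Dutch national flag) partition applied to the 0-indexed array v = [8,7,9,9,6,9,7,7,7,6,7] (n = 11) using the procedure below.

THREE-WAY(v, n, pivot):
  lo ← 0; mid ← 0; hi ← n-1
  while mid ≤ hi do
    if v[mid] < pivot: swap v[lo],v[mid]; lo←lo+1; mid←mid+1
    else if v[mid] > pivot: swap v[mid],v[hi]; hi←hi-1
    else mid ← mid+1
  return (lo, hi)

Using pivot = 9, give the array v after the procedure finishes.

lo=0 mid=0 hi=10
8<9: swap(0,0), lo=1 mid=1 ⇒ [8,7,9,9,6,9,7,7,7,6,7]
7<9: swap(1,1), lo=2 mid=2 ⇒ [8,7,9,9,6,9,7,7,7,6,7]
9=9: mid=3
9=9: mid=4
6<9: swap(2,4), lo=3 mid=5 ⇒ [8,7,6,9,9,9,7,7,7,6,7]
9=9: mid=6
7<9: swap(3,6), lo=4 mid=7 ⇒ [8,7,6,7,9,9,9,7,7,6,7]
7<9: swap(4,7), lo=5 mid=8 ⇒ [8,7,6,7,7,9,9,9,7,6,7]
7<9: swap(5,8), lo=6 mid=9 ⇒ [8,7,6,7,7,7,9,9,9,6,7]
6<9: swap(6,9), lo=7 mid=10 ⇒ [8,7,6,7,7,7,6,9,9,9,7]
7<9: swap(7,10), lo=8 mid=11 ⇒ [8,7,6,7,7,7,6,7,9,9,9]
done. lo=8 hi=10; v=[8,7,6,7,7,7,6,7,9,9,9]

[8,7,6,7,7,7,6,7,9,9,9]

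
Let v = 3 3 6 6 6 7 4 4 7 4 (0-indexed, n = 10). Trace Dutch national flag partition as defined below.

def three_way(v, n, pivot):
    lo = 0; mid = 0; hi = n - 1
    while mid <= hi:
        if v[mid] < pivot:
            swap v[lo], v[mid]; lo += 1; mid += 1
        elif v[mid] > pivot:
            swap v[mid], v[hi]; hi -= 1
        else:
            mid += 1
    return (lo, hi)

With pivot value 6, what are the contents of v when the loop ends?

3 3 4 4 4 6 6 6 7 7

pivot = 6; lo=0, mid=0, hi=9
v[mid]=3<6: swap v[0],v[0]; lo=1,mid=1 → 3 3 6 6 6 7 4 4 7 4
v[mid]=3<6: swap v[1],v[1]; lo=2,mid=2 → 3 3 6 6 6 7 4 4 7 4
v[mid]=6=6: mid=3
v[mid]=6=6: mid=4
v[mid]=6=6: mid=5
v[mid]=7>6: swap v[5],v[9]; hi=8 → 3 3 6 6 6 4 4 4 7 7
v[mid]=4<6: swap v[2],v[5]; lo=3,mid=6 → 3 3 4 6 6 6 4 4 7 7
v[mid]=4<6: swap v[3],v[6]; lo=4,mid=7 → 3 3 4 4 6 6 6 4 7 7
v[mid]=4<6: swap v[4],v[7]; lo=5,mid=8 → 3 3 4 4 4 6 6 6 7 7
v[mid]=7>6: swap v[8],v[8]; hi=7 → 3 3 4 4 4 6 6 6 7 7
end: lo=5, hi=7; v = 3 3 4 4 4 6 6 6 7 7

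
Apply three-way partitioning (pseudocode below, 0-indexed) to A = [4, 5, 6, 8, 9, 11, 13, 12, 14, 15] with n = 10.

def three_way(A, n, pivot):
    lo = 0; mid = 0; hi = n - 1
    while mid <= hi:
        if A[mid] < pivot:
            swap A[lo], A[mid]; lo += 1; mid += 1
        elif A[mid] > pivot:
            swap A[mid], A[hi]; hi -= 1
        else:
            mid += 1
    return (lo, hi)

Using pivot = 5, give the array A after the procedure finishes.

lo=0 mid=0 hi=9
4<5: swap(0,0), lo=1 mid=1 ⇒ [4, 5, 6, 8, 9, 11, 13, 12, 14, 15]
5=5: mid=2
6>5: swap(2,9), hi=8 ⇒ [4, 5, 15, 8, 9, 11, 13, 12, 14, 6]
15>5: swap(2,8), hi=7 ⇒ [4, 5, 14, 8, 9, 11, 13, 12, 15, 6]
14>5: swap(2,7), hi=6 ⇒ [4, 5, 12, 8, 9, 11, 13, 14, 15, 6]
12>5: swap(2,6), hi=5 ⇒ [4, 5, 13, 8, 9, 11, 12, 14, 15, 6]
13>5: swap(2,5), hi=4 ⇒ [4, 5, 11, 8, 9, 13, 12, 14, 15, 6]
11>5: swap(2,4), hi=3 ⇒ [4, 5, 9, 8, 11, 13, 12, 14, 15, 6]
9>5: swap(2,3), hi=2 ⇒ [4, 5, 8, 9, 11, 13, 12, 14, 15, 6]
8>5: swap(2,2), hi=1 ⇒ [4, 5, 8, 9, 11, 13, 12, 14, 15, 6]
done. lo=1 hi=1; A=[4, 5, 8, 9, 11, 13, 12, 14, 15, 6]

[4, 5, 8, 9, 11, 13, 12, 14, 15, 6]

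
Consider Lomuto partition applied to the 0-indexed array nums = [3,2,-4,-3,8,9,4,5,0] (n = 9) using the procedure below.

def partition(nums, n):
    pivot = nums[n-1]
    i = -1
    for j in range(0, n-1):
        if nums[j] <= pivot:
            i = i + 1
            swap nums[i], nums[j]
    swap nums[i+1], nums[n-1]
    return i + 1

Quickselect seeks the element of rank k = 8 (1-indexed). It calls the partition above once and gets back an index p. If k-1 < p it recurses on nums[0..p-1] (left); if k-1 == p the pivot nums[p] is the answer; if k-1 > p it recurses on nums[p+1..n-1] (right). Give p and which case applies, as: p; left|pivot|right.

pivot = nums[8] = 0; i = -1
j=0: nums[0]=3 > 0 → no swap
j=1: nums[1]=2 > 0 → no swap
j=2: nums[2]=-4 ≤ 0 → i=0, swap nums[0],nums[2] → [-4,2,3,-3,8,9,4,5,0]
j=3: nums[3]=-3 ≤ 0 → i=1, swap nums[1],nums[3] → [-4,-3,3,2,8,9,4,5,0]
j=4: nums[4]=8 > 0 → no swap
j=5: nums[5]=9 > 0 → no swap
j=6: nums[6]=4 > 0 → no swap
j=7: nums[7]=5 > 0 → no swap
final swap nums[2],nums[8] → [-4,-3,0,2,8,9,4,5,3]; return 2
p = 2; k-1 = 7 > 2 ⇒ right

2; right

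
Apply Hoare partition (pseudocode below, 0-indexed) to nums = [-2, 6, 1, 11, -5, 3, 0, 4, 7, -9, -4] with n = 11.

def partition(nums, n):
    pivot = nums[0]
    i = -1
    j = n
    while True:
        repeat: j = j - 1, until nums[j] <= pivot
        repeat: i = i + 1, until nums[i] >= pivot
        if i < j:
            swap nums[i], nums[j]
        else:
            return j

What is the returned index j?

2

pivot=-2
j stops at 10 (-4), i stops at 0 (-2); swap ⇒ [-4, 6, 1, 11, -5, 3, 0, 4, 7, -9, -2]
j stops at 9 (-9), i stops at 1 (6); swap ⇒ [-4, -9, 1, 11, -5, 3, 0, 4, 7, 6, -2]
j stops at 4 (-5), i stops at 2 (1); swap ⇒ [-4, -9, -5, 11, 1, 3, 0, 4, 7, 6, -2]
j stops at 2, i stops at 3; i≥j ⇒ return 2. nums=[-4, -9, -5, 11, 1, 3, 0, 4, 7, 6, -2]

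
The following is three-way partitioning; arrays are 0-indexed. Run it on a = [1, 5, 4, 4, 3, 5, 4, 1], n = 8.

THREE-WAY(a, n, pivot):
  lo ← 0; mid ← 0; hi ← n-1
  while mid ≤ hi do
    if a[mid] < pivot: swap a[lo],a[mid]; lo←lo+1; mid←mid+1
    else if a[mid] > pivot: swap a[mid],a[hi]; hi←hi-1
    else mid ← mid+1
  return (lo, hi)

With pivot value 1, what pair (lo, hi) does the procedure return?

(0, 1)

pivot = 1; lo=0, mid=0, hi=7
a[mid]=1=1: mid=1
a[mid]=5>1: swap a[1],a[7]; hi=6 → [1, 1, 4, 4, 3, 5, 4, 5]
a[mid]=1=1: mid=2
a[mid]=4>1: swap a[2],a[6]; hi=5 → [1, 1, 4, 4, 3, 5, 4, 5]
a[mid]=4>1: swap a[2],a[5]; hi=4 → [1, 1, 5, 4, 3, 4, 4, 5]
a[mid]=5>1: swap a[2],a[4]; hi=3 → [1, 1, 3, 4, 5, 4, 4, 5]
a[mid]=3>1: swap a[2],a[3]; hi=2 → [1, 1, 4, 3, 5, 4, 4, 5]
a[mid]=4>1: swap a[2],a[2]; hi=1 → [1, 1, 4, 3, 5, 4, 4, 5]
end: lo=0, hi=1; a = [1, 1, 4, 3, 5, 4, 4, 5]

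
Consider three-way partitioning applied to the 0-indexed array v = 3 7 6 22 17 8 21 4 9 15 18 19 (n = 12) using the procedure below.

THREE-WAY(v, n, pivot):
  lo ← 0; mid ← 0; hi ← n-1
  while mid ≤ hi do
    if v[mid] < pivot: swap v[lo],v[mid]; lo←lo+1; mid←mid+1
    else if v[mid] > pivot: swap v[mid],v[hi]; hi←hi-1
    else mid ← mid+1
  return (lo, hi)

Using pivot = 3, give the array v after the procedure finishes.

pivot = 3; lo=0, mid=0, hi=11
v[mid]=3=3: mid=1
v[mid]=7>3: swap v[1],v[11]; hi=10 → 3 19 6 22 17 8 21 4 9 15 18 7
v[mid]=19>3: swap v[1],v[10]; hi=9 → 3 18 6 22 17 8 21 4 9 15 19 7
v[mid]=18>3: swap v[1],v[9]; hi=8 → 3 15 6 22 17 8 21 4 9 18 19 7
v[mid]=15>3: swap v[1],v[8]; hi=7 → 3 9 6 22 17 8 21 4 15 18 19 7
v[mid]=9>3: swap v[1],v[7]; hi=6 → 3 4 6 22 17 8 21 9 15 18 19 7
v[mid]=4>3: swap v[1],v[6]; hi=5 → 3 21 6 22 17 8 4 9 15 18 19 7
v[mid]=21>3: swap v[1],v[5]; hi=4 → 3 8 6 22 17 21 4 9 15 18 19 7
v[mid]=8>3: swap v[1],v[4]; hi=3 → 3 17 6 22 8 21 4 9 15 18 19 7
v[mid]=17>3: swap v[1],v[3]; hi=2 → 3 22 6 17 8 21 4 9 15 18 19 7
v[mid]=22>3: swap v[1],v[2]; hi=1 → 3 6 22 17 8 21 4 9 15 18 19 7
v[mid]=6>3: swap v[1],v[1]; hi=0 → 3 6 22 17 8 21 4 9 15 18 19 7
end: lo=0, hi=0; v = 3 6 22 17 8 21 4 9 15 18 19 7

3 6 22 17 8 21 4 9 15 18 19 7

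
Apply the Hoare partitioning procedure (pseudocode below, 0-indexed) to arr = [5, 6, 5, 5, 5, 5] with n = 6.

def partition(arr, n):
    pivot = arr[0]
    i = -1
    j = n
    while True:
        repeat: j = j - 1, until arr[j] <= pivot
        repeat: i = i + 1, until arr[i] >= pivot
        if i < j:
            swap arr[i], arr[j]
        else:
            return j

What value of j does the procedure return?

pivot=5
j stops at 5 (5), i stops at 0 (5); swap ⇒ [5, 6, 5, 5, 5, 5]
j stops at 4 (5), i stops at 1 (6); swap ⇒ [5, 5, 5, 5, 6, 5]
j stops at 3 (5), i stops at 2 (5); swap ⇒ [5, 5, 5, 5, 6, 5]
j stops at 2, i stops at 3; i≥j ⇒ return 2. arr=[5, 5, 5, 5, 6, 5]

2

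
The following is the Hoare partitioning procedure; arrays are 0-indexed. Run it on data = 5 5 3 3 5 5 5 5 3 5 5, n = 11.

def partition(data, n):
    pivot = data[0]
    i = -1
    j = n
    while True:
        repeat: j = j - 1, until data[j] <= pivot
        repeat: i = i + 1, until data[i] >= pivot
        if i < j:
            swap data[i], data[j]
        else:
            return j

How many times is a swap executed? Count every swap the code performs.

4

pivot = data[0] = 5; i = -1, j = 11
j→10 (data[10]=5≤5), i→0 (data[0]=5≥5); i<j, swap → 5 5 3 3 5 5 5 5 3 5 5
j→9 (data[9]=5≤5), i→1 (data[1]=5≥5); i<j, swap → 5 5 3 3 5 5 5 5 3 5 5
j→8 (data[8]=3≤5), i→4 (data[4]=5≥5); i<j, swap → 5 5 3 3 3 5 5 5 5 5 5
j→7 (data[7]=5≤5), i→5 (data[5]=5≥5); i<j, swap → 5 5 3 3 3 5 5 5 5 5 5
j→6, i→6; i≥j, return j=6. data = 5 5 3 3 3 5 5 5 5 5 5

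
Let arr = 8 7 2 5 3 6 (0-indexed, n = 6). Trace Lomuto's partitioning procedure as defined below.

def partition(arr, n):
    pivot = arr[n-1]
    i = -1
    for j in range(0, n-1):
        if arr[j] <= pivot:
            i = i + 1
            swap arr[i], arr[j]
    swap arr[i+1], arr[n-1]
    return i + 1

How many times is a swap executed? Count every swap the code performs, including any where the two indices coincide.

pivot=6, i=-1
j=0: 8>6, skip
j=1: 7>6, skip
j=2: 2≤6, i=0, swap(0,2) ⇒ 2 7 8 5 3 6
j=3: 5≤6, i=1, swap(1,3) ⇒ 2 5 8 7 3 6
j=4: 3≤6, i=2, swap(2,4) ⇒ 2 5 3 7 8 6
swap(3,5) ⇒ 2 5 3 6 8 7; return 3

4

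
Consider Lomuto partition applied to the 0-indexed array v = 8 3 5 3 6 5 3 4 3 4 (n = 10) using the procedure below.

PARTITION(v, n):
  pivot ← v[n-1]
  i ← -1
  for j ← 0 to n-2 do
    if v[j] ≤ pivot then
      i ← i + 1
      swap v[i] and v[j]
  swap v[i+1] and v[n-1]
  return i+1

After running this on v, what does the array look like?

3 3 3 4 3 4 5 8 6 5

pivot = v[9] = 4; i = -1
j=0: v[0]=8 > 4 → no swap
j=1: v[1]=3 ≤ 4 → i=0, swap v[0],v[1] → 3 8 5 3 6 5 3 4 3 4
j=2: v[2]=5 > 4 → no swap
j=3: v[3]=3 ≤ 4 → i=1, swap v[1],v[3] → 3 3 5 8 6 5 3 4 3 4
j=4: v[4]=6 > 4 → no swap
j=5: v[5]=5 > 4 → no swap
j=6: v[6]=3 ≤ 4 → i=2, swap v[2],v[6] → 3 3 3 8 6 5 5 4 3 4
j=7: v[7]=4 ≤ 4 → i=3, swap v[3],v[7] → 3 3 3 4 6 5 5 8 3 4
j=8: v[8]=3 ≤ 4 → i=4, swap v[4],v[8] → 3 3 3 4 3 5 5 8 6 4
final swap v[5],v[9] → 3 3 3 4 3 4 5 8 6 5; return 5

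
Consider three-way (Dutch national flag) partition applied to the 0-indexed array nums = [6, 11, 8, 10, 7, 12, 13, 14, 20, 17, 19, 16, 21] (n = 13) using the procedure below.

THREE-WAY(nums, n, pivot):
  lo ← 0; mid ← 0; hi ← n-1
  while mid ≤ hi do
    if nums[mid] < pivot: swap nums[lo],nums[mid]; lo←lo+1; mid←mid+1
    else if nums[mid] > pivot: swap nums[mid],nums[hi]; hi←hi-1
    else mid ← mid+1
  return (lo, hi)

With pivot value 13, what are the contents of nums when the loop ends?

lo=0 mid=0 hi=12
6<13: swap(0,0), lo=1 mid=1 ⇒ [6, 11, 8, 10, 7, 12, 13, 14, 20, 17, 19, 16, 21]
11<13: swap(1,1), lo=2 mid=2 ⇒ [6, 11, 8, 10, 7, 12, 13, 14, 20, 17, 19, 16, 21]
8<13: swap(2,2), lo=3 mid=3 ⇒ [6, 11, 8, 10, 7, 12, 13, 14, 20, 17, 19, 16, 21]
10<13: swap(3,3), lo=4 mid=4 ⇒ [6, 11, 8, 10, 7, 12, 13, 14, 20, 17, 19, 16, 21]
7<13: swap(4,4), lo=5 mid=5 ⇒ [6, 11, 8, 10, 7, 12, 13, 14, 20, 17, 19, 16, 21]
12<13: swap(5,5), lo=6 mid=6 ⇒ [6, 11, 8, 10, 7, 12, 13, 14, 20, 17, 19, 16, 21]
13=13: mid=7
14>13: swap(7,12), hi=11 ⇒ [6, 11, 8, 10, 7, 12, 13, 21, 20, 17, 19, 16, 14]
21>13: swap(7,11), hi=10 ⇒ [6, 11, 8, 10, 7, 12, 13, 16, 20, 17, 19, 21, 14]
16>13: swap(7,10), hi=9 ⇒ [6, 11, 8, 10, 7, 12, 13, 19, 20, 17, 16, 21, 14]
19>13: swap(7,9), hi=8 ⇒ [6, 11, 8, 10, 7, 12, 13, 17, 20, 19, 16, 21, 14]
17>13: swap(7,8), hi=7 ⇒ [6, 11, 8, 10, 7, 12, 13, 20, 17, 19, 16, 21, 14]
20>13: swap(7,7), hi=6 ⇒ [6, 11, 8, 10, 7, 12, 13, 20, 17, 19, 16, 21, 14]
done. lo=6 hi=6; nums=[6, 11, 8, 10, 7, 12, 13, 20, 17, 19, 16, 21, 14]

[6, 11, 8, 10, 7, 12, 13, 20, 17, 19, 16, 21, 14]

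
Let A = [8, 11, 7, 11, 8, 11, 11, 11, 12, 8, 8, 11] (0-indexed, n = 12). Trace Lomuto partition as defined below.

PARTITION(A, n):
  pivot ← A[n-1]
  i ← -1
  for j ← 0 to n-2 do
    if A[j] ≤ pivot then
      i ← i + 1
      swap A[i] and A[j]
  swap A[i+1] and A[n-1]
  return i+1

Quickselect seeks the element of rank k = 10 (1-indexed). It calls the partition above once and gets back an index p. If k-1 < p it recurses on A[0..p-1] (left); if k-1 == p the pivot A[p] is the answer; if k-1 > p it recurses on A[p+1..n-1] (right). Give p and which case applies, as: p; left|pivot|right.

pivot = A[11] = 11; i = -1
j=0: A[0]=8 ≤ 11 → i=0, swap A[0],A[0] (no change) → [8, 11, 7, 11, 8, 11, 11, 11, 12, 8, 8, 11]
j=1: A[1]=11 ≤ 11 → i=1, swap A[1],A[1] (no change) → [8, 11, 7, 11, 8, 11, 11, 11, 12, 8, 8, 11]
j=2: A[2]=7 ≤ 11 → i=2, swap A[2],A[2] (no change) → [8, 11, 7, 11, 8, 11, 11, 11, 12, 8, 8, 11]
j=3: A[3]=11 ≤ 11 → i=3, swap A[3],A[3] (no change) → [8, 11, 7, 11, 8, 11, 11, 11, 12, 8, 8, 11]
j=4: A[4]=8 ≤ 11 → i=4, swap A[4],A[4] (no change) → [8, 11, 7, 11, 8, 11, 11, 11, 12, 8, 8, 11]
j=5: A[5]=11 ≤ 11 → i=5, swap A[5],A[5] (no change) → [8, 11, 7, 11, 8, 11, 11, 11, 12, 8, 8, 11]
j=6: A[6]=11 ≤ 11 → i=6, swap A[6],A[6] (no change) → [8, 11, 7, 11, 8, 11, 11, 11, 12, 8, 8, 11]
j=7: A[7]=11 ≤ 11 → i=7, swap A[7],A[7] (no change) → [8, 11, 7, 11, 8, 11, 11, 11, 12, 8, 8, 11]
j=8: A[8]=12 > 11 → no swap
j=9: A[9]=8 ≤ 11 → i=8, swap A[8],A[9] → [8, 11, 7, 11, 8, 11, 11, 11, 8, 12, 8, 11]
j=10: A[10]=8 ≤ 11 → i=9, swap A[9],A[10] → [8, 11, 7, 11, 8, 11, 11, 11, 8, 8, 12, 11]
final swap A[10],A[11] → [8, 11, 7, 11, 8, 11, 11, 11, 8, 8, 11, 12]; return 10
p = 10; k-1 = 9 < 10 ⇒ left

10; left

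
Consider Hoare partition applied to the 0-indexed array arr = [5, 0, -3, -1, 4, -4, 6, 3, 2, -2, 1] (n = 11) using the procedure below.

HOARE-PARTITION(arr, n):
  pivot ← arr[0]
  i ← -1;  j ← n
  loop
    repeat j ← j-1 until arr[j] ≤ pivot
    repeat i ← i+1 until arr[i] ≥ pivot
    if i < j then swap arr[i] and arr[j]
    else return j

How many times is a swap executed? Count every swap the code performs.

2

pivot=5
j stops at 10 (1), i stops at 0 (5); swap ⇒ [1, 0, -3, -1, 4, -4, 6, 3, 2, -2, 5]
j stops at 9 (-2), i stops at 6 (6); swap ⇒ [1, 0, -3, -1, 4, -4, -2, 3, 2, 6, 5]
j stops at 8, i stops at 9; i≥j ⇒ return 8. arr=[1, 0, -3, -1, 4, -4, -2, 3, 2, 6, 5]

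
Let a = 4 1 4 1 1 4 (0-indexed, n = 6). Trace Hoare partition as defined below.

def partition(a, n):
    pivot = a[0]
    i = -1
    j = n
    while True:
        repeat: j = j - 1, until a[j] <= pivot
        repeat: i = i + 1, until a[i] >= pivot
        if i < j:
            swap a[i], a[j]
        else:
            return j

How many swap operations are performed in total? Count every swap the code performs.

2

pivot=4
j stops at 5 (4), i stops at 0 (4); swap ⇒ 4 1 4 1 1 4
j stops at 4 (1), i stops at 2 (4); swap ⇒ 4 1 1 1 4 4
j stops at 3, i stops at 4; i≥j ⇒ return 3. a=4 1 1 1 4 4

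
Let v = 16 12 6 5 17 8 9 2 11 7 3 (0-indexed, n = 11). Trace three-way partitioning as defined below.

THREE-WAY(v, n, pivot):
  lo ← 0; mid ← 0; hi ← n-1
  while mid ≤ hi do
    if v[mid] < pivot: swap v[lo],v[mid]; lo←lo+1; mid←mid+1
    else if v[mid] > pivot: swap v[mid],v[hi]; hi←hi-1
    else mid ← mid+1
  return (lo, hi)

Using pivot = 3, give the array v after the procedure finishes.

2 3 5 17 8 9 6 11 7 12 16

pivot = 3; lo=0, mid=0, hi=10
v[mid]=16>3: swap v[0],v[10]; hi=9 → 3 12 6 5 17 8 9 2 11 7 16
v[mid]=3=3: mid=1
v[mid]=12>3: swap v[1],v[9]; hi=8 → 3 7 6 5 17 8 9 2 11 12 16
v[mid]=7>3: swap v[1],v[8]; hi=7 → 3 11 6 5 17 8 9 2 7 12 16
v[mid]=11>3: swap v[1],v[7]; hi=6 → 3 2 6 5 17 8 9 11 7 12 16
v[mid]=2<3: swap v[0],v[1]; lo=1,mid=2 → 2 3 6 5 17 8 9 11 7 12 16
v[mid]=6>3: swap v[2],v[6]; hi=5 → 2 3 9 5 17 8 6 11 7 12 16
v[mid]=9>3: swap v[2],v[5]; hi=4 → 2 3 8 5 17 9 6 11 7 12 16
v[mid]=8>3: swap v[2],v[4]; hi=3 → 2 3 17 5 8 9 6 11 7 12 16
v[mid]=17>3: swap v[2],v[3]; hi=2 → 2 3 5 17 8 9 6 11 7 12 16
v[mid]=5>3: swap v[2],v[2]; hi=1 → 2 3 5 17 8 9 6 11 7 12 16
end: lo=1, hi=1; v = 2 3 5 17 8 9 6 11 7 12 16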